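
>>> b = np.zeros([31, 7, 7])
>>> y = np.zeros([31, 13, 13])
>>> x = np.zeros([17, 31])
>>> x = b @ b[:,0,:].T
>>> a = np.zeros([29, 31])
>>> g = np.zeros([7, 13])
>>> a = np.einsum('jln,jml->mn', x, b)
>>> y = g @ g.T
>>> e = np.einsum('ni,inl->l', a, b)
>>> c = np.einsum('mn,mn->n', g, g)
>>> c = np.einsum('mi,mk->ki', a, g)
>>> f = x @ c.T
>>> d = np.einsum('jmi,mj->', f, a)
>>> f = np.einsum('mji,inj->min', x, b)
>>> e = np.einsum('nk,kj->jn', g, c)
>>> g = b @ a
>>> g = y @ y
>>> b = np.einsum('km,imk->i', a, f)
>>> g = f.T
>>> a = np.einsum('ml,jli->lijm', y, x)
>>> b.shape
(31,)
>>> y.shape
(7, 7)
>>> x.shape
(31, 7, 31)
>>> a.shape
(7, 31, 31, 7)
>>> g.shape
(7, 31, 31)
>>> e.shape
(31, 7)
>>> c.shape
(13, 31)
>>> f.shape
(31, 31, 7)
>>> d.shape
()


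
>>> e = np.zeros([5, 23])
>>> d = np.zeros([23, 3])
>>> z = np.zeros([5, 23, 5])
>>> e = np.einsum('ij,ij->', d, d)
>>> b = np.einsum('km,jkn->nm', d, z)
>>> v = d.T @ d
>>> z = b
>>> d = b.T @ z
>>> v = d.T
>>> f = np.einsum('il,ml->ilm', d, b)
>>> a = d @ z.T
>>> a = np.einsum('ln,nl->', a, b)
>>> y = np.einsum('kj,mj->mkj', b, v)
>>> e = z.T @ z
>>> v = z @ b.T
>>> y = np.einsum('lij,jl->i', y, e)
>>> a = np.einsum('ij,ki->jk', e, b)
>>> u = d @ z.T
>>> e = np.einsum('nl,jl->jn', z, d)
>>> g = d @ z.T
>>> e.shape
(3, 5)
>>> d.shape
(3, 3)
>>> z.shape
(5, 3)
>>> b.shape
(5, 3)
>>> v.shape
(5, 5)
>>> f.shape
(3, 3, 5)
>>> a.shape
(3, 5)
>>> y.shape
(5,)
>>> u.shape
(3, 5)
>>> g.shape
(3, 5)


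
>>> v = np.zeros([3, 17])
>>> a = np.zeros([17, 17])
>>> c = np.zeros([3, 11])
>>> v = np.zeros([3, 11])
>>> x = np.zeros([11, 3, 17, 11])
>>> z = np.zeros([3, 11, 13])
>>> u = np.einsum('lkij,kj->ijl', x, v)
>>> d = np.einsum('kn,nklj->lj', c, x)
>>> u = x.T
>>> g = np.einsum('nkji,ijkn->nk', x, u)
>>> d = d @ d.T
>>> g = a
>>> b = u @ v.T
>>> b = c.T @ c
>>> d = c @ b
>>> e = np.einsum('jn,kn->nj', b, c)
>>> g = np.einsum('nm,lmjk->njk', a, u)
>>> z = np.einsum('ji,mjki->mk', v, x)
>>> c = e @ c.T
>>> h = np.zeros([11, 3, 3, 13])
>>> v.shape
(3, 11)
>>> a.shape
(17, 17)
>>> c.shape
(11, 3)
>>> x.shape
(11, 3, 17, 11)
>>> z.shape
(11, 17)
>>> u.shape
(11, 17, 3, 11)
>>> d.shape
(3, 11)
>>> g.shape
(17, 3, 11)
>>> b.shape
(11, 11)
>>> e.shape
(11, 11)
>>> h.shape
(11, 3, 3, 13)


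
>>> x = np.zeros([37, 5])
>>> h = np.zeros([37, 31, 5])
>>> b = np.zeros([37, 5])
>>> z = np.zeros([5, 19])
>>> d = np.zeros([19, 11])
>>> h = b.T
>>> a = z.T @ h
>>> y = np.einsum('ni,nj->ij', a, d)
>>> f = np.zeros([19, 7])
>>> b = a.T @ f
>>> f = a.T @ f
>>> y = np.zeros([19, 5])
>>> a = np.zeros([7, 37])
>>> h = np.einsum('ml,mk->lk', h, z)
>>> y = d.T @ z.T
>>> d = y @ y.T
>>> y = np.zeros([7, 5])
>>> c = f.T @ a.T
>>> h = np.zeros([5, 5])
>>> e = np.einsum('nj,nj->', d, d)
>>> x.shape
(37, 5)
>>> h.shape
(5, 5)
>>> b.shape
(37, 7)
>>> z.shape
(5, 19)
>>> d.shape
(11, 11)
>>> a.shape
(7, 37)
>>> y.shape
(7, 5)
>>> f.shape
(37, 7)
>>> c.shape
(7, 7)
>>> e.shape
()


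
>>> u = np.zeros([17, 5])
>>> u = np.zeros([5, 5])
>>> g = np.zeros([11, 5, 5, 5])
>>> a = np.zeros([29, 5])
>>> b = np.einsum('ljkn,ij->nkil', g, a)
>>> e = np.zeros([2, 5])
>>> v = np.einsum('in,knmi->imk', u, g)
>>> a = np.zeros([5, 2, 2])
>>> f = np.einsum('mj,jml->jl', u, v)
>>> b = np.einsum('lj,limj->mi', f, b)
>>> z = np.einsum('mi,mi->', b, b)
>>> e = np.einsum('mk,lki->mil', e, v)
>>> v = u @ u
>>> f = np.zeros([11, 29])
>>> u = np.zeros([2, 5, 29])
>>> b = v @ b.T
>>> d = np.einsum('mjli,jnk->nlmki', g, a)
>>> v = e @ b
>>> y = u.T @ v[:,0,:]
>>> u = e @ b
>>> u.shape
(2, 11, 29)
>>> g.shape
(11, 5, 5, 5)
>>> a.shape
(5, 2, 2)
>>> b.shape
(5, 29)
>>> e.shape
(2, 11, 5)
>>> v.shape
(2, 11, 29)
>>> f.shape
(11, 29)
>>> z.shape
()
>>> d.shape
(2, 5, 11, 2, 5)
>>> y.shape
(29, 5, 29)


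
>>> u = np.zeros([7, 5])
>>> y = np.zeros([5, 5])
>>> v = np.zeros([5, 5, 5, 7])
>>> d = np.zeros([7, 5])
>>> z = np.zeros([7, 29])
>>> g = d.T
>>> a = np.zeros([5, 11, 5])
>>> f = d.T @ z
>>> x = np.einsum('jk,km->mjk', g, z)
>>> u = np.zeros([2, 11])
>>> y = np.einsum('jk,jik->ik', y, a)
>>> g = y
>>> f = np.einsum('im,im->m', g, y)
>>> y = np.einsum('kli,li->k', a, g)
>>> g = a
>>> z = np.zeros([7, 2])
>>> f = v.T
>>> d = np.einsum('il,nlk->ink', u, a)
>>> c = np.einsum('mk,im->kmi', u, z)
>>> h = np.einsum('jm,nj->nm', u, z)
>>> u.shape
(2, 11)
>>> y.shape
(5,)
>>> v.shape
(5, 5, 5, 7)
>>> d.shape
(2, 5, 5)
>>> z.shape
(7, 2)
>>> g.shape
(5, 11, 5)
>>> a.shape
(5, 11, 5)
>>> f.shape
(7, 5, 5, 5)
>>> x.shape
(29, 5, 7)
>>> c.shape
(11, 2, 7)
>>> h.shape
(7, 11)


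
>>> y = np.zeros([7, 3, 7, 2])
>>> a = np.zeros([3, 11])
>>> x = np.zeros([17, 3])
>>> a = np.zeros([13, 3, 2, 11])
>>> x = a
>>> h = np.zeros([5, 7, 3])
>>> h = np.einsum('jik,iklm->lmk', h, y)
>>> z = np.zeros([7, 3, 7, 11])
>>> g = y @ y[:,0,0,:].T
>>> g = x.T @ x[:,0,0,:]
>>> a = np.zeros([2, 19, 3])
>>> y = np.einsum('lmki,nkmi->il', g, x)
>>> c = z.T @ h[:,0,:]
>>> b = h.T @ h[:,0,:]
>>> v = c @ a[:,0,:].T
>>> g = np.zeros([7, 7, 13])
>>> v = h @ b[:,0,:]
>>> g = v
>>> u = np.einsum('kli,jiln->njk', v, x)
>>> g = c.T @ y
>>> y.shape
(11, 11)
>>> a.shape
(2, 19, 3)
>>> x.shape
(13, 3, 2, 11)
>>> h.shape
(7, 2, 3)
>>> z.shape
(7, 3, 7, 11)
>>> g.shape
(3, 3, 7, 11)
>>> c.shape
(11, 7, 3, 3)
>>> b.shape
(3, 2, 3)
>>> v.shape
(7, 2, 3)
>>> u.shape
(11, 13, 7)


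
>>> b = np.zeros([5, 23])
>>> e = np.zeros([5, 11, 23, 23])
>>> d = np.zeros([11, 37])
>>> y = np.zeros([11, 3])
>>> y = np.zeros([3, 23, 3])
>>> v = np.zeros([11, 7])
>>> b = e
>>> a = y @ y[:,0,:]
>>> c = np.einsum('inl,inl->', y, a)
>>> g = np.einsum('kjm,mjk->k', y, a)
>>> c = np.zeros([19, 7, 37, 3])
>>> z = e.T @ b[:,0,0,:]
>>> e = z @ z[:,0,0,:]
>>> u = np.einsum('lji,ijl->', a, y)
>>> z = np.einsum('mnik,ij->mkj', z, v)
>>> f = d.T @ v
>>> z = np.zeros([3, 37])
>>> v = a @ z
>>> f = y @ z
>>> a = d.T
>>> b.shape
(5, 11, 23, 23)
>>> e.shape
(23, 23, 11, 23)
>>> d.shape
(11, 37)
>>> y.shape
(3, 23, 3)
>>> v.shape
(3, 23, 37)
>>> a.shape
(37, 11)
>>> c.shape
(19, 7, 37, 3)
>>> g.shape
(3,)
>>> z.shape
(3, 37)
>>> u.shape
()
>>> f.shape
(3, 23, 37)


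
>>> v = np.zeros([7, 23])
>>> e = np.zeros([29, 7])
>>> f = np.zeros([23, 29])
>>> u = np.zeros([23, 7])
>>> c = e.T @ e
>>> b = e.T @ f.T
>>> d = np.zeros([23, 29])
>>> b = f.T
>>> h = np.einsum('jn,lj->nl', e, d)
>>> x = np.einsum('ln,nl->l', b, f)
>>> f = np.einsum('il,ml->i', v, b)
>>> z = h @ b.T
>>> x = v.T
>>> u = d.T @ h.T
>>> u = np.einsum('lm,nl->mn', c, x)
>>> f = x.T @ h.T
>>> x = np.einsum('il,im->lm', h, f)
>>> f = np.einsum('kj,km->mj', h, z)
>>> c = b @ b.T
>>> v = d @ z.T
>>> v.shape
(23, 7)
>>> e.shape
(29, 7)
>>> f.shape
(29, 23)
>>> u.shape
(7, 23)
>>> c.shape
(29, 29)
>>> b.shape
(29, 23)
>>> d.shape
(23, 29)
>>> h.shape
(7, 23)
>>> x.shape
(23, 7)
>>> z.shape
(7, 29)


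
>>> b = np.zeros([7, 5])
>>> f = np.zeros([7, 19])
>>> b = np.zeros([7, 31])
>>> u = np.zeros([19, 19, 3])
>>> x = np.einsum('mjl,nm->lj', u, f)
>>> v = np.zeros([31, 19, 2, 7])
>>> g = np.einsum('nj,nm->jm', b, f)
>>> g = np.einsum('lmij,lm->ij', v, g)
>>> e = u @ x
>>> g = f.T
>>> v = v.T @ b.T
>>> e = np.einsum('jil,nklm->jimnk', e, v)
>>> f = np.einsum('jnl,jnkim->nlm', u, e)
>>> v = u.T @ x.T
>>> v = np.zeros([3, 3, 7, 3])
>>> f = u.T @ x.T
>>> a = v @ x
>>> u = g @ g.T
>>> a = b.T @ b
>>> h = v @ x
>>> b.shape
(7, 31)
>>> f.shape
(3, 19, 3)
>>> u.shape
(19, 19)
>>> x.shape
(3, 19)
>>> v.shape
(3, 3, 7, 3)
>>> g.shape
(19, 7)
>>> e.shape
(19, 19, 7, 7, 2)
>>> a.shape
(31, 31)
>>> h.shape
(3, 3, 7, 19)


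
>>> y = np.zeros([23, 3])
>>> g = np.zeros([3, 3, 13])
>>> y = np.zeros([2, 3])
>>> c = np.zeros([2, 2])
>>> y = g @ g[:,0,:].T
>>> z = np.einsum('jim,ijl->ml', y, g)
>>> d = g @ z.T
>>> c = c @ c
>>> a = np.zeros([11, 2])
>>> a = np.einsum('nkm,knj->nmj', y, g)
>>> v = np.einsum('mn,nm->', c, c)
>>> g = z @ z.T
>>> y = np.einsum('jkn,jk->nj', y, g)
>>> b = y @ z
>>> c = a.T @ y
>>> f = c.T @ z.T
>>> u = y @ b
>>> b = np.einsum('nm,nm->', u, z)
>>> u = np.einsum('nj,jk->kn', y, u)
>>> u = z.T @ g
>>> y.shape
(3, 3)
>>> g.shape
(3, 3)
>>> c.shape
(13, 3, 3)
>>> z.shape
(3, 13)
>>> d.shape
(3, 3, 3)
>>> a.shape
(3, 3, 13)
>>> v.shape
()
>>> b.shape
()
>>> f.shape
(3, 3, 3)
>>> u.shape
(13, 3)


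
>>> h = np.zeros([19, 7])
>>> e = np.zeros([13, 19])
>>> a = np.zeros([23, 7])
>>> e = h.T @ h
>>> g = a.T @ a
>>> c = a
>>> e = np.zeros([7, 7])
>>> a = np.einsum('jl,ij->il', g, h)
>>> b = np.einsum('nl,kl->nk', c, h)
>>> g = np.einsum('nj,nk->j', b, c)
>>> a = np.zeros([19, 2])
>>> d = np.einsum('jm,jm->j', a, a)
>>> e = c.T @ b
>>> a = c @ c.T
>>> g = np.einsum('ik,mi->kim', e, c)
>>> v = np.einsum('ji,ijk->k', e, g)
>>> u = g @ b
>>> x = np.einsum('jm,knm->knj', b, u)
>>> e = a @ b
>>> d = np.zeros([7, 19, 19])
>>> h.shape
(19, 7)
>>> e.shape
(23, 19)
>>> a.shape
(23, 23)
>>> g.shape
(19, 7, 23)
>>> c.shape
(23, 7)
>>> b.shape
(23, 19)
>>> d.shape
(7, 19, 19)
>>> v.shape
(23,)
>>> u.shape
(19, 7, 19)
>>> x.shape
(19, 7, 23)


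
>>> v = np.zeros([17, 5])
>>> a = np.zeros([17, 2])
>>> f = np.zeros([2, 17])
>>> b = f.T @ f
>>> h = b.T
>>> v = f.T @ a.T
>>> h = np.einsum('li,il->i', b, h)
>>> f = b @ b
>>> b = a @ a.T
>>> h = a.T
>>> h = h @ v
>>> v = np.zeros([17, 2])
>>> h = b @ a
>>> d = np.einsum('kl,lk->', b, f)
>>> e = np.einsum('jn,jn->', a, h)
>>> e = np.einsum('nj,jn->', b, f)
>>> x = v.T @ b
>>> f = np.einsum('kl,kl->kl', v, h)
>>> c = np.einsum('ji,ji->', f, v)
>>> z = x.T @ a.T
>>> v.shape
(17, 2)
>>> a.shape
(17, 2)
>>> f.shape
(17, 2)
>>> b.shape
(17, 17)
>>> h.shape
(17, 2)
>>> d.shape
()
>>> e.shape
()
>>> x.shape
(2, 17)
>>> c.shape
()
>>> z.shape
(17, 17)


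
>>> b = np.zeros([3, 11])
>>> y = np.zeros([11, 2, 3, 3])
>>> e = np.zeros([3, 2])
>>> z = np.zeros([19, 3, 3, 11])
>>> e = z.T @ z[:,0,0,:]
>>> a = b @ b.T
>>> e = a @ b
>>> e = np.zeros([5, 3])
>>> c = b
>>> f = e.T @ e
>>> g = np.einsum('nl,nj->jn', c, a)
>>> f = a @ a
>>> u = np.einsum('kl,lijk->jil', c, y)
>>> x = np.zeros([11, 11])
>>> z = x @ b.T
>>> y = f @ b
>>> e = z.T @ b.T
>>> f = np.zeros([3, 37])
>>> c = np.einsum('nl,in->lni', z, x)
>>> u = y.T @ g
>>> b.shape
(3, 11)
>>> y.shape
(3, 11)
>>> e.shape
(3, 3)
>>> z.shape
(11, 3)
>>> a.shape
(3, 3)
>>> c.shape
(3, 11, 11)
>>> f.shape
(3, 37)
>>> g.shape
(3, 3)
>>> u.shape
(11, 3)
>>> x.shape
(11, 11)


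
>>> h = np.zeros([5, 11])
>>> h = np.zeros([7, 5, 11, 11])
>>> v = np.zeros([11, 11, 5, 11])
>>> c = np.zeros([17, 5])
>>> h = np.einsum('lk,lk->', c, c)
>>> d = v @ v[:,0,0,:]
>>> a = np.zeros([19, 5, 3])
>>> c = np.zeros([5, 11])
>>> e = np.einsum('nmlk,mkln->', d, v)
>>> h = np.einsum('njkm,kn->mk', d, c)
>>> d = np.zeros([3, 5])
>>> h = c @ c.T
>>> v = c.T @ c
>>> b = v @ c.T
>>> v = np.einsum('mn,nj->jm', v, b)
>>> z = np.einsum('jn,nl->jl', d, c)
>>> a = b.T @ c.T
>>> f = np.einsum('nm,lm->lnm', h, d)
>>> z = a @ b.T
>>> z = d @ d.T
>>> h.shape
(5, 5)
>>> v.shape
(5, 11)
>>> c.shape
(5, 11)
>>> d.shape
(3, 5)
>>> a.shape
(5, 5)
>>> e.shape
()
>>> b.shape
(11, 5)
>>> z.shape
(3, 3)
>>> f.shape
(3, 5, 5)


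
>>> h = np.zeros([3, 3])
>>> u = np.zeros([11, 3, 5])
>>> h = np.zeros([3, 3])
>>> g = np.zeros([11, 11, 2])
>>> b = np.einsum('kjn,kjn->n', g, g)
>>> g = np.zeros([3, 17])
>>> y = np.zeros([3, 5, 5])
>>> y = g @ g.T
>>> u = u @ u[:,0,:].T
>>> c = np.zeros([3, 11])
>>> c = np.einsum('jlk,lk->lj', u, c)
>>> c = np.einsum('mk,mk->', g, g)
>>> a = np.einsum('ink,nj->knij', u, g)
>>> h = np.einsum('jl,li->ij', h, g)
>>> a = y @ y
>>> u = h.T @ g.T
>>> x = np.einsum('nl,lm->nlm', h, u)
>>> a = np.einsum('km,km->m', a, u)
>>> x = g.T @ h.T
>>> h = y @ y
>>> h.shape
(3, 3)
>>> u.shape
(3, 3)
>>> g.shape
(3, 17)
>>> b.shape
(2,)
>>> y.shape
(3, 3)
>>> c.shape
()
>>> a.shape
(3,)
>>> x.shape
(17, 17)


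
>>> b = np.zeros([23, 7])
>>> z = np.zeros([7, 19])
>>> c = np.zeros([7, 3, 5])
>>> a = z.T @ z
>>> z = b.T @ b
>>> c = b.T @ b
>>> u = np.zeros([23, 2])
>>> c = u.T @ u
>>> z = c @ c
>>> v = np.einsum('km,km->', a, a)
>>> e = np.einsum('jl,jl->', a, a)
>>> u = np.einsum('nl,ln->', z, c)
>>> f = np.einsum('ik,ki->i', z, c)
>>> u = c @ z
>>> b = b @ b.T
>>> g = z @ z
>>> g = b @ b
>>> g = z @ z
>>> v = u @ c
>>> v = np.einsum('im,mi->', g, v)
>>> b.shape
(23, 23)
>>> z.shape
(2, 2)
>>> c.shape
(2, 2)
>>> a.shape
(19, 19)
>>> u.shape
(2, 2)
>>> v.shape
()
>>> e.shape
()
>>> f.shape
(2,)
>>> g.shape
(2, 2)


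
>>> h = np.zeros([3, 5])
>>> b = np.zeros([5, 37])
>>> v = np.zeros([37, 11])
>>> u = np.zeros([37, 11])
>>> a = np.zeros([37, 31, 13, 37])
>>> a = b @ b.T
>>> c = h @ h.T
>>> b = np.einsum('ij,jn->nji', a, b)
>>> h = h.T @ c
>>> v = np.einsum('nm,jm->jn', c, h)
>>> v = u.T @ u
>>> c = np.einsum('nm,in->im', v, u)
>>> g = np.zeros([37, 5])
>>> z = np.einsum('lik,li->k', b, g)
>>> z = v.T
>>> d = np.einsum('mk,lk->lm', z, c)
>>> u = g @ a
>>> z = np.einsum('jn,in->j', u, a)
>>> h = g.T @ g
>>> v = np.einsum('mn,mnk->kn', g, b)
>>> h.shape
(5, 5)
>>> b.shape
(37, 5, 5)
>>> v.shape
(5, 5)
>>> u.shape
(37, 5)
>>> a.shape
(5, 5)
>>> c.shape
(37, 11)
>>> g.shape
(37, 5)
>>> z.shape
(37,)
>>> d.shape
(37, 11)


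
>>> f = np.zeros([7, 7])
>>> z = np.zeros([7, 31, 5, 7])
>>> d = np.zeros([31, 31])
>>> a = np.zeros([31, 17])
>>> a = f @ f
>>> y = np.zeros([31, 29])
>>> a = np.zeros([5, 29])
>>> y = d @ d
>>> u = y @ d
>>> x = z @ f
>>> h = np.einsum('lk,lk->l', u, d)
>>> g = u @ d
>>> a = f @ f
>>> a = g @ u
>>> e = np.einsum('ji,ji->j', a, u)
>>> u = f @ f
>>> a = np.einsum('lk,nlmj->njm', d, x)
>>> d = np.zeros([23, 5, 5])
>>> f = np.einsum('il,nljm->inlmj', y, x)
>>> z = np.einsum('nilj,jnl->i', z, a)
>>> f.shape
(31, 7, 31, 7, 5)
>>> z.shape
(31,)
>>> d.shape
(23, 5, 5)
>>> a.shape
(7, 7, 5)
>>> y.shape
(31, 31)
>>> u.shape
(7, 7)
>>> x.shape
(7, 31, 5, 7)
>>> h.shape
(31,)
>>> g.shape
(31, 31)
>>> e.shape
(31,)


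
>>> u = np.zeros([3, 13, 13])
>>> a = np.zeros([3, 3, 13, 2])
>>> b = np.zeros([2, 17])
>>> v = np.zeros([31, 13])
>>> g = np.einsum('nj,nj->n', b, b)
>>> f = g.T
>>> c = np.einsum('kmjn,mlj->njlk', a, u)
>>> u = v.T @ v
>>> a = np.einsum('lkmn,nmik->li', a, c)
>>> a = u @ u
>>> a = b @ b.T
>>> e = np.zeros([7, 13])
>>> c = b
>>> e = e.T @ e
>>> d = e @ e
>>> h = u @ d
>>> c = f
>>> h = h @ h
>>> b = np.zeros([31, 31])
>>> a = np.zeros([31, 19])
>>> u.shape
(13, 13)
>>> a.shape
(31, 19)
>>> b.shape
(31, 31)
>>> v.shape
(31, 13)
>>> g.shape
(2,)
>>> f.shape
(2,)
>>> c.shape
(2,)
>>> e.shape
(13, 13)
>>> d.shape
(13, 13)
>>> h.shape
(13, 13)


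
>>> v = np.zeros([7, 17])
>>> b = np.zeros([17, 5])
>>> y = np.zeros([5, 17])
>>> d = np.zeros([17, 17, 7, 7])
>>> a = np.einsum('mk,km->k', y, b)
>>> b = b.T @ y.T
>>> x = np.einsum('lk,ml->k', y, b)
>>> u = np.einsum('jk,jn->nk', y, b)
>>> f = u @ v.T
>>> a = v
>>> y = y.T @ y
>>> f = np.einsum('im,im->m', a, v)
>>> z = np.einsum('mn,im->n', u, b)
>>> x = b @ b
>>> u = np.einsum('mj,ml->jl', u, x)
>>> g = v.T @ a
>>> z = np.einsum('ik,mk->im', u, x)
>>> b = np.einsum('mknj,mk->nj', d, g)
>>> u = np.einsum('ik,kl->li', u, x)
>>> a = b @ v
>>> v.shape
(7, 17)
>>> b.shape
(7, 7)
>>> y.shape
(17, 17)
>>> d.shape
(17, 17, 7, 7)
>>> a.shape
(7, 17)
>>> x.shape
(5, 5)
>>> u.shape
(5, 17)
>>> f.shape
(17,)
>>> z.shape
(17, 5)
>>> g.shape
(17, 17)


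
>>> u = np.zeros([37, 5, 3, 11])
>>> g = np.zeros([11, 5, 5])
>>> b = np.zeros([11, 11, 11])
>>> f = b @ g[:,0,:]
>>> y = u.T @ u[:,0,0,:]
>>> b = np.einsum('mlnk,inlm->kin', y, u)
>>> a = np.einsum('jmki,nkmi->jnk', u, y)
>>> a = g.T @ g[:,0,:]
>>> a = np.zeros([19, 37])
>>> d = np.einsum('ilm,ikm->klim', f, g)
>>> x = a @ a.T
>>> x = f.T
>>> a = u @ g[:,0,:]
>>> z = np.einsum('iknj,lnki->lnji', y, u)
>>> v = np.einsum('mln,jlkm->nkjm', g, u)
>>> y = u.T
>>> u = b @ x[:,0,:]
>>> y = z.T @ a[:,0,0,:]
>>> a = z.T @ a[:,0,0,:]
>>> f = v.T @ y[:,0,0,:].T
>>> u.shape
(11, 37, 11)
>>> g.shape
(11, 5, 5)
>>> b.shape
(11, 37, 5)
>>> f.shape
(11, 37, 3, 11)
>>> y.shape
(11, 11, 5, 5)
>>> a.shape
(11, 11, 5, 5)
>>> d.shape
(5, 11, 11, 5)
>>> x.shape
(5, 11, 11)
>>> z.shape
(37, 5, 11, 11)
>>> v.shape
(5, 3, 37, 11)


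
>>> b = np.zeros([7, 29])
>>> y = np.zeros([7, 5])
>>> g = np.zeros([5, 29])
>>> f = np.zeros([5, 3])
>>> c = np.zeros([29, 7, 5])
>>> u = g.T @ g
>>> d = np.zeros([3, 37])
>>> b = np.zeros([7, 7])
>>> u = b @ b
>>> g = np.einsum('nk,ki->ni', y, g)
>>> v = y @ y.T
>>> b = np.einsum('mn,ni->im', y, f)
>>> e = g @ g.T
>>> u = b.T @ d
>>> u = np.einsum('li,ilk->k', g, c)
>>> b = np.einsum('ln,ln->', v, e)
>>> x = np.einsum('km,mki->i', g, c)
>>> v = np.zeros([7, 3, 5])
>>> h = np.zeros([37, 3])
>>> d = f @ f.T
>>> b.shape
()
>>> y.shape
(7, 5)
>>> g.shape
(7, 29)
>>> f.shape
(5, 3)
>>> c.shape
(29, 7, 5)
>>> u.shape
(5,)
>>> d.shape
(5, 5)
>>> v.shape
(7, 3, 5)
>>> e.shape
(7, 7)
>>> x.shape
(5,)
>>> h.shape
(37, 3)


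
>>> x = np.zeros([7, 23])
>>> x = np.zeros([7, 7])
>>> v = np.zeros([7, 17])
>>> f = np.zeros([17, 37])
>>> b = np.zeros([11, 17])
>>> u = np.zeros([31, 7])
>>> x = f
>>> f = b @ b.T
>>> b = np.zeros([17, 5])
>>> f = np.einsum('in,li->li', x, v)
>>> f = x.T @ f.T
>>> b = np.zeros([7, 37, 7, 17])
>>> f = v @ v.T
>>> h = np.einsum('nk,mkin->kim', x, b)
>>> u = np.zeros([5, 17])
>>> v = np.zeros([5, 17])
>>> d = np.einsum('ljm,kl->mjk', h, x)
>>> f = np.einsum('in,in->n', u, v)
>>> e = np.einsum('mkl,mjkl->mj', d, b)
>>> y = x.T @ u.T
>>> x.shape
(17, 37)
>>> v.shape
(5, 17)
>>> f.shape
(17,)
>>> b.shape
(7, 37, 7, 17)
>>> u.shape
(5, 17)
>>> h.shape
(37, 7, 7)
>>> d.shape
(7, 7, 17)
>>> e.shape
(7, 37)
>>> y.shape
(37, 5)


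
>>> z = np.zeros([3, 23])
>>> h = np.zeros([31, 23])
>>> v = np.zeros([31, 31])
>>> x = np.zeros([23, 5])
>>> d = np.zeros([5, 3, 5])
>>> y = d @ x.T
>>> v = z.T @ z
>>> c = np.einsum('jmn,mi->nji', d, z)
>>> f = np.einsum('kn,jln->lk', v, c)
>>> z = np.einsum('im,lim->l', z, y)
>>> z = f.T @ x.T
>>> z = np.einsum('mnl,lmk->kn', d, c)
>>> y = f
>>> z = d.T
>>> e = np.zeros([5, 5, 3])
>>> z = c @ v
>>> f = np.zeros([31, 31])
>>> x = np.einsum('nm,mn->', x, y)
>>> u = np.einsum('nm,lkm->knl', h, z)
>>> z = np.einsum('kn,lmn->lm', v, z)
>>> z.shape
(5, 5)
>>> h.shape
(31, 23)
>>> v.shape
(23, 23)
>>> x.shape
()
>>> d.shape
(5, 3, 5)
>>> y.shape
(5, 23)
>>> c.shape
(5, 5, 23)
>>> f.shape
(31, 31)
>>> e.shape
(5, 5, 3)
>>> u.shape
(5, 31, 5)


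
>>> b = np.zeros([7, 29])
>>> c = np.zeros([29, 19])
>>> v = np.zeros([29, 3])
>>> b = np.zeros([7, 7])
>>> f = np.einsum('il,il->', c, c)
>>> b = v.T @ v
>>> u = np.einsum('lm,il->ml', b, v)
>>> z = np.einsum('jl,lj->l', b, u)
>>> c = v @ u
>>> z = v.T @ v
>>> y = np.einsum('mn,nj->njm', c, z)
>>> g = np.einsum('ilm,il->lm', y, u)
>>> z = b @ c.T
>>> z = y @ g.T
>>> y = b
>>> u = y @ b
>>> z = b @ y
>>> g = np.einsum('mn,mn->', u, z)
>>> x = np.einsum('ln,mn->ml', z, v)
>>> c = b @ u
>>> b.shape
(3, 3)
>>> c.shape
(3, 3)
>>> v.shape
(29, 3)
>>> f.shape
()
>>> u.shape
(3, 3)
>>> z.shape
(3, 3)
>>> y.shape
(3, 3)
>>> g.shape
()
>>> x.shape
(29, 3)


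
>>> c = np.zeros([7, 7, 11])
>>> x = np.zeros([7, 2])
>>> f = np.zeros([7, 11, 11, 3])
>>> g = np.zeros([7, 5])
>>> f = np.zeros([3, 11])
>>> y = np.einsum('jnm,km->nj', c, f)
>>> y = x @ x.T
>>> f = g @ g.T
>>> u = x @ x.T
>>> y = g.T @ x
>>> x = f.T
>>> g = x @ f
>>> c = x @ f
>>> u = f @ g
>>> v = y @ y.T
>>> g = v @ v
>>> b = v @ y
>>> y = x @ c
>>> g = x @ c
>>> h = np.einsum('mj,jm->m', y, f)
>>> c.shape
(7, 7)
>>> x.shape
(7, 7)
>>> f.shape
(7, 7)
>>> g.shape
(7, 7)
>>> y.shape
(7, 7)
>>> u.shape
(7, 7)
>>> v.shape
(5, 5)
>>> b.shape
(5, 2)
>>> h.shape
(7,)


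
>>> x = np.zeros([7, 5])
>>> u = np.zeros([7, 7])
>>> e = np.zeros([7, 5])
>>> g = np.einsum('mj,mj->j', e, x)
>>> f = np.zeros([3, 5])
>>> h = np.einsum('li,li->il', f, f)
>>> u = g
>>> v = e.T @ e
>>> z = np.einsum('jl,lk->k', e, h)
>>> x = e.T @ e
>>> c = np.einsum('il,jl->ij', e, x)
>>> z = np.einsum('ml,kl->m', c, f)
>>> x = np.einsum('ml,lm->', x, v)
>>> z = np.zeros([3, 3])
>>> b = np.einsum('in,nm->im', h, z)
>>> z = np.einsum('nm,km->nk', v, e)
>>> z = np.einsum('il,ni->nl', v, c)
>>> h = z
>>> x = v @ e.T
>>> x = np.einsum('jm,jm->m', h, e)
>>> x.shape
(5,)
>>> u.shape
(5,)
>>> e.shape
(7, 5)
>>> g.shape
(5,)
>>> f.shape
(3, 5)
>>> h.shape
(7, 5)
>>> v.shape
(5, 5)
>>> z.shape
(7, 5)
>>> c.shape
(7, 5)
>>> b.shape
(5, 3)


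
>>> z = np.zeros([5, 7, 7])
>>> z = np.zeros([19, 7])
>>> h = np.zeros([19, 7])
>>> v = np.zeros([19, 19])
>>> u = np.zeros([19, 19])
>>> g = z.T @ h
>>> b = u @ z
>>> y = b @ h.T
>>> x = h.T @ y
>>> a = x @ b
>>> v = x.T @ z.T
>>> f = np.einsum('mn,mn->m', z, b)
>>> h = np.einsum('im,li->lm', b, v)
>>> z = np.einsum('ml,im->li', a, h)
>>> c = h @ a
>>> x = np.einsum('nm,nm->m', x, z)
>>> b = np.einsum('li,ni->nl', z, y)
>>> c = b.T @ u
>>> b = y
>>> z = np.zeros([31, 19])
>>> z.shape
(31, 19)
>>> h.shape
(19, 7)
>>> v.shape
(19, 19)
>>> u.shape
(19, 19)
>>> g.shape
(7, 7)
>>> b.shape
(19, 19)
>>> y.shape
(19, 19)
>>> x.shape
(19,)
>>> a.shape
(7, 7)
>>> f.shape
(19,)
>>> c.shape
(7, 19)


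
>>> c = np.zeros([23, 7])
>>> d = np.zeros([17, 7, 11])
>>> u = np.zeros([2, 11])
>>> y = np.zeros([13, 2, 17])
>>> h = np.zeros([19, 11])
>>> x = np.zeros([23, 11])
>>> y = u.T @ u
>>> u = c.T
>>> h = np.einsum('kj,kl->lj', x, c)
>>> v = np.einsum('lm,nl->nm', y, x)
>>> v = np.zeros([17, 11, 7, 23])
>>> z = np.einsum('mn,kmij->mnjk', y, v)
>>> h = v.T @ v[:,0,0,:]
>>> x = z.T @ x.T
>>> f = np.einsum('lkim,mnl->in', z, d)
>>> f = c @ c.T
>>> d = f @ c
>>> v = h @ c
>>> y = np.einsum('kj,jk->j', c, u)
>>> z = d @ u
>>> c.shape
(23, 7)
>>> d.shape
(23, 7)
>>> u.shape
(7, 23)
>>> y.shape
(7,)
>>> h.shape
(23, 7, 11, 23)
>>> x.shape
(17, 23, 11, 23)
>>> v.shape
(23, 7, 11, 7)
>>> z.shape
(23, 23)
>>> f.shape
(23, 23)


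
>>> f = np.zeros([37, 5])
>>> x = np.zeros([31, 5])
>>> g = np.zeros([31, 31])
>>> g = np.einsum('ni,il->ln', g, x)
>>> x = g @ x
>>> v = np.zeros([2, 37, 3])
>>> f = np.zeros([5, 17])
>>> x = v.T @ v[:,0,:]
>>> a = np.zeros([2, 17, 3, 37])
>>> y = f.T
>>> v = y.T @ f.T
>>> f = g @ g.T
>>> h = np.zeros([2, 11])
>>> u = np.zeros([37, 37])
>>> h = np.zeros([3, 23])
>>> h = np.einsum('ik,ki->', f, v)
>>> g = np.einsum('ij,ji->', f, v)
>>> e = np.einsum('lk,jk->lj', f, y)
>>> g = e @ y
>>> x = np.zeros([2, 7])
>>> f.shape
(5, 5)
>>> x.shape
(2, 7)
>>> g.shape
(5, 5)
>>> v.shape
(5, 5)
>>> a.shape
(2, 17, 3, 37)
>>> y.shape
(17, 5)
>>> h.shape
()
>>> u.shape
(37, 37)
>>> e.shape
(5, 17)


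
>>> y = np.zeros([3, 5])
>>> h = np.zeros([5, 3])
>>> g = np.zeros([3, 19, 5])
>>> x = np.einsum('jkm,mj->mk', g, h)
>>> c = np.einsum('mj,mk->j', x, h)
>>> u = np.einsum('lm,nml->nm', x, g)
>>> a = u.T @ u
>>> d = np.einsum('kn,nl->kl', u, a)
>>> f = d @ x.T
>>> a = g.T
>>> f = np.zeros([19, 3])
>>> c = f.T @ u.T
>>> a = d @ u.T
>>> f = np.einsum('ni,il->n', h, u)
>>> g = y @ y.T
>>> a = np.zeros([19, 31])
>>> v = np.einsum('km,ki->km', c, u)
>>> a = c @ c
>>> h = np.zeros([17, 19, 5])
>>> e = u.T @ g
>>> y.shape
(3, 5)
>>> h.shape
(17, 19, 5)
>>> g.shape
(3, 3)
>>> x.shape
(5, 19)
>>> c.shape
(3, 3)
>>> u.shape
(3, 19)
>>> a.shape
(3, 3)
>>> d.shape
(3, 19)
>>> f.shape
(5,)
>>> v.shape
(3, 3)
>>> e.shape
(19, 3)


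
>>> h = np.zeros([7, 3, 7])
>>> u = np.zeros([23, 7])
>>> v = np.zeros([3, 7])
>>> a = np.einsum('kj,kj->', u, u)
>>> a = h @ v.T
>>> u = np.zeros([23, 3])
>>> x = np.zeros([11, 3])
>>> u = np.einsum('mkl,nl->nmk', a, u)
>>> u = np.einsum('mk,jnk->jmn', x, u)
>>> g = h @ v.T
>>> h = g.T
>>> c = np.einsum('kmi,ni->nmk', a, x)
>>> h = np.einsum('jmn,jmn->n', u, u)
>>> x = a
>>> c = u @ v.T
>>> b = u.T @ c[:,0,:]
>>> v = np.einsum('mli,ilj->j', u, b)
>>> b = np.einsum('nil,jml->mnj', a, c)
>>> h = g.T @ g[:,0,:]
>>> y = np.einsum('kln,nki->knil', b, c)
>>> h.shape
(3, 3, 3)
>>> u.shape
(23, 11, 7)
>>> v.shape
(3,)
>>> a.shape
(7, 3, 3)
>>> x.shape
(7, 3, 3)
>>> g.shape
(7, 3, 3)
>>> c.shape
(23, 11, 3)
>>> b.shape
(11, 7, 23)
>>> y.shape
(11, 23, 3, 7)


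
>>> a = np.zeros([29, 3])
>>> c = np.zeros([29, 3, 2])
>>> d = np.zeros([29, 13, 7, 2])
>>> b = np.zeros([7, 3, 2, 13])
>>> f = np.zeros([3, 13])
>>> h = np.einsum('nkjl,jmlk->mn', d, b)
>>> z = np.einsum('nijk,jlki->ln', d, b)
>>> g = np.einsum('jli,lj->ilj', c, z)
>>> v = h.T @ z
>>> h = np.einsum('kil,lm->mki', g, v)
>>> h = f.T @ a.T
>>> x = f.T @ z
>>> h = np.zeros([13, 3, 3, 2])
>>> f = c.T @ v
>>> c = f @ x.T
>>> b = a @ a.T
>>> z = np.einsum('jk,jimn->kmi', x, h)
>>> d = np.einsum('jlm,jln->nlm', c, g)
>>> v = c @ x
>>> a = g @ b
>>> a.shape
(2, 3, 29)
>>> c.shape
(2, 3, 13)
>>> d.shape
(29, 3, 13)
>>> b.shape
(29, 29)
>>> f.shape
(2, 3, 29)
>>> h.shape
(13, 3, 3, 2)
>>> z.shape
(29, 3, 3)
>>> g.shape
(2, 3, 29)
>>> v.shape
(2, 3, 29)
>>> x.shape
(13, 29)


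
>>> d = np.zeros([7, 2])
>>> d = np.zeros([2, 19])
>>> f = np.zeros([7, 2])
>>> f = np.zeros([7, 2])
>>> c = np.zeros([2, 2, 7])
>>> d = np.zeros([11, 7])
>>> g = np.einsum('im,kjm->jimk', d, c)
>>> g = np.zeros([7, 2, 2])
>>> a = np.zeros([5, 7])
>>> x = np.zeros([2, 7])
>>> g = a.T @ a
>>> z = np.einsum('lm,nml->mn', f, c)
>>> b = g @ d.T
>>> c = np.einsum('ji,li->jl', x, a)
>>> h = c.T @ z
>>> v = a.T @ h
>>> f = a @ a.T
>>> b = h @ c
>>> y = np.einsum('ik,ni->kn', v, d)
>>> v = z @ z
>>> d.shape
(11, 7)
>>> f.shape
(5, 5)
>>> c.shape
(2, 5)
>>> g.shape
(7, 7)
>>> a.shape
(5, 7)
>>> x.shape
(2, 7)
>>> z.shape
(2, 2)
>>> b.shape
(5, 5)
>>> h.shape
(5, 2)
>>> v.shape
(2, 2)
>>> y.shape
(2, 11)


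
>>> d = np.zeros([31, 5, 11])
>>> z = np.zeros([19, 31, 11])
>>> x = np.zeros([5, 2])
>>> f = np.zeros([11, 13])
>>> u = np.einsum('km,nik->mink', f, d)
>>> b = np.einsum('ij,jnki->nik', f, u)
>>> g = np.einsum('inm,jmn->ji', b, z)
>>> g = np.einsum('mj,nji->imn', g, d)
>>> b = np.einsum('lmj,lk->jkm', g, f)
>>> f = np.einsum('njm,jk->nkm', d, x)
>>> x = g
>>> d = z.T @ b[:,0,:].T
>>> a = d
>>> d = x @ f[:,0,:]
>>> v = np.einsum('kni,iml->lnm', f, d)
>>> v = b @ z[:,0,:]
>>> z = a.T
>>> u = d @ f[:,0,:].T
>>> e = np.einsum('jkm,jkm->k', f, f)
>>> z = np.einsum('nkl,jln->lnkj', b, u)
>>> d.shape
(11, 19, 11)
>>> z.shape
(19, 31, 13, 11)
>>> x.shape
(11, 19, 31)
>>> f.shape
(31, 2, 11)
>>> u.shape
(11, 19, 31)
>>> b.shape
(31, 13, 19)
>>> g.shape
(11, 19, 31)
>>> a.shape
(11, 31, 31)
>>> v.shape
(31, 13, 11)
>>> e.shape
(2,)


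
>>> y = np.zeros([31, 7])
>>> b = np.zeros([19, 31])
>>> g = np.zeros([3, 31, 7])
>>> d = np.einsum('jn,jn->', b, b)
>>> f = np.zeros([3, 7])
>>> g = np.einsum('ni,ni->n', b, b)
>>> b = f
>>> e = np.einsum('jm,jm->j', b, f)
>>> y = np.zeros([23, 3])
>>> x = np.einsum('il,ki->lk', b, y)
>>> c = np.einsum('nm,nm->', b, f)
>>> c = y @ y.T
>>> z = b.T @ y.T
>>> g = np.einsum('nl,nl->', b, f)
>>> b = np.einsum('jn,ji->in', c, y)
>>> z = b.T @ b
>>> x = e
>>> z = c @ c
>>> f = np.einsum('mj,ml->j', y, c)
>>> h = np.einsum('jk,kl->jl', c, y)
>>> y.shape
(23, 3)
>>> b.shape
(3, 23)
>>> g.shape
()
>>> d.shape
()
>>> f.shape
(3,)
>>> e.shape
(3,)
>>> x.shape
(3,)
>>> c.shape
(23, 23)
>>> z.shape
(23, 23)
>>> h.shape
(23, 3)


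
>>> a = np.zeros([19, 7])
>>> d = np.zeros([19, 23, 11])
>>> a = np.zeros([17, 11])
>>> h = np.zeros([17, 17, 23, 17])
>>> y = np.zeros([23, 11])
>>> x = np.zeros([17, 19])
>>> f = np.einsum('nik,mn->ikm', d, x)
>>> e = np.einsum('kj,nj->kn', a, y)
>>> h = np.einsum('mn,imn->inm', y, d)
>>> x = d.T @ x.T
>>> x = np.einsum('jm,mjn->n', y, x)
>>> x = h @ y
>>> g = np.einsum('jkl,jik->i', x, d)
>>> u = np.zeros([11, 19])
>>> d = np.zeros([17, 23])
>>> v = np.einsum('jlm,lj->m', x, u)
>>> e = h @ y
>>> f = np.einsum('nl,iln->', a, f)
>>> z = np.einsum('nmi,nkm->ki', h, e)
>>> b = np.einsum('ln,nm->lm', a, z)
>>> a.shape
(17, 11)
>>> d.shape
(17, 23)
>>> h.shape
(19, 11, 23)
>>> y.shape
(23, 11)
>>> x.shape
(19, 11, 11)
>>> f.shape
()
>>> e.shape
(19, 11, 11)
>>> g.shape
(23,)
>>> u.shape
(11, 19)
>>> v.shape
(11,)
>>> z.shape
(11, 23)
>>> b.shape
(17, 23)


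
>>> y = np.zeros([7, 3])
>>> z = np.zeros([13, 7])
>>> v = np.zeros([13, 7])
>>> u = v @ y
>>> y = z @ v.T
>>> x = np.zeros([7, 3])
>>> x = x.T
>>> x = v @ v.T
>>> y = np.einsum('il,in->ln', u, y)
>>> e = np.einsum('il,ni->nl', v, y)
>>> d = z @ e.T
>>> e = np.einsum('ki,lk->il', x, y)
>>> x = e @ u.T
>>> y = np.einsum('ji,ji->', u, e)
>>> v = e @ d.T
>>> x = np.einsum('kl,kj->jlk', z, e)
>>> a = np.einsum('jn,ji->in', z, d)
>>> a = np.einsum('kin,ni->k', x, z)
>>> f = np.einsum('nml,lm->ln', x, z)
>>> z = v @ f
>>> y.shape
()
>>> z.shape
(13, 3)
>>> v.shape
(13, 13)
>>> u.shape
(13, 3)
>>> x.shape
(3, 7, 13)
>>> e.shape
(13, 3)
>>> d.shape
(13, 3)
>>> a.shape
(3,)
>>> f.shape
(13, 3)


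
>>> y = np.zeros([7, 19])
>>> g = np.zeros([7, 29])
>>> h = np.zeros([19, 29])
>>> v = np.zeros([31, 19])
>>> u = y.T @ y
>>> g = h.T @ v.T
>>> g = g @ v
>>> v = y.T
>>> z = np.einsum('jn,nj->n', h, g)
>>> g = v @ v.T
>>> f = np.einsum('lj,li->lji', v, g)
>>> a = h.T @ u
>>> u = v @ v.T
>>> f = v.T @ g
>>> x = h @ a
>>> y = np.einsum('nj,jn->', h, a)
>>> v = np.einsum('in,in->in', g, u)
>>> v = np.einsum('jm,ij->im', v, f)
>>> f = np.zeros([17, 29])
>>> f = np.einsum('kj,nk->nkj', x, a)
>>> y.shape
()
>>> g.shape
(19, 19)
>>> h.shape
(19, 29)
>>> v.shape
(7, 19)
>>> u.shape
(19, 19)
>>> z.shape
(29,)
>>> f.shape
(29, 19, 19)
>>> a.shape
(29, 19)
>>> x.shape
(19, 19)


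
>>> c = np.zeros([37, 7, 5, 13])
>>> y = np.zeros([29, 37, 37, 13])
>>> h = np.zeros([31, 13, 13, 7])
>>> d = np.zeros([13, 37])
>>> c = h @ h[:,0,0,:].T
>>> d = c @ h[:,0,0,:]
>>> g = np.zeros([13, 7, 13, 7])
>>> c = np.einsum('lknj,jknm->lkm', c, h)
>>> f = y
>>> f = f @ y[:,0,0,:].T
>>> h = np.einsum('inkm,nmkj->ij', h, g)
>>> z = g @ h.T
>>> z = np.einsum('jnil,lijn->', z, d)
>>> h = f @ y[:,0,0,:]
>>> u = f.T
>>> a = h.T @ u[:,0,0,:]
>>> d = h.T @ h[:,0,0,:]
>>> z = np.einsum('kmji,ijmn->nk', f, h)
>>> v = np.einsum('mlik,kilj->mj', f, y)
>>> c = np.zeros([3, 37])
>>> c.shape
(3, 37)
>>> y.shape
(29, 37, 37, 13)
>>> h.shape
(29, 37, 37, 13)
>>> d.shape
(13, 37, 37, 13)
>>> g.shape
(13, 7, 13, 7)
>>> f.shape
(29, 37, 37, 29)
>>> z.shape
(13, 29)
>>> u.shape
(29, 37, 37, 29)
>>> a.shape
(13, 37, 37, 29)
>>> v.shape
(29, 13)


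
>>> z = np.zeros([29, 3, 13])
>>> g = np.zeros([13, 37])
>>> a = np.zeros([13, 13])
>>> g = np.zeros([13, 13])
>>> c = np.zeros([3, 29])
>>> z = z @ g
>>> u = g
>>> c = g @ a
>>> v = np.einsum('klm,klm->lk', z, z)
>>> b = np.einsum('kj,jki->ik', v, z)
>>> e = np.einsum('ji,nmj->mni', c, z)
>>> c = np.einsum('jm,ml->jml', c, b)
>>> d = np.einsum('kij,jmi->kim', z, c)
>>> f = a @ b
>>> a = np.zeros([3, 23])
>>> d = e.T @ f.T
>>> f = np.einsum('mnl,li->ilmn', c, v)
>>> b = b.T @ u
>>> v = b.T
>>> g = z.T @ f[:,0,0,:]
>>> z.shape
(29, 3, 13)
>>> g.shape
(13, 3, 13)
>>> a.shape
(3, 23)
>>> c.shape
(13, 13, 3)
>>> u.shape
(13, 13)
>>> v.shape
(13, 3)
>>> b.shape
(3, 13)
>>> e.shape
(3, 29, 13)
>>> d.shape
(13, 29, 13)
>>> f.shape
(29, 3, 13, 13)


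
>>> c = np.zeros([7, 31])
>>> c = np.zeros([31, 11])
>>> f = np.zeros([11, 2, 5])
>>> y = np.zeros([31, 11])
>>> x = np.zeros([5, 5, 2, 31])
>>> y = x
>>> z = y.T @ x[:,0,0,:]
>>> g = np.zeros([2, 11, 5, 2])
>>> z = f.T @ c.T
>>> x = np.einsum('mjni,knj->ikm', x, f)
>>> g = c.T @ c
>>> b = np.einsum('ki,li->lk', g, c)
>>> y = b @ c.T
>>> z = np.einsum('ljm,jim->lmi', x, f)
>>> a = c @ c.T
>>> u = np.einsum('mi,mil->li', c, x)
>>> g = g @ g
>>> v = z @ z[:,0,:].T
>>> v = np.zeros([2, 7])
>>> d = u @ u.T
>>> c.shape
(31, 11)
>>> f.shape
(11, 2, 5)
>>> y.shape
(31, 31)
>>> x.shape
(31, 11, 5)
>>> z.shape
(31, 5, 2)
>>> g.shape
(11, 11)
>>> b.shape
(31, 11)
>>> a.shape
(31, 31)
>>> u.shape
(5, 11)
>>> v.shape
(2, 7)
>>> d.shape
(5, 5)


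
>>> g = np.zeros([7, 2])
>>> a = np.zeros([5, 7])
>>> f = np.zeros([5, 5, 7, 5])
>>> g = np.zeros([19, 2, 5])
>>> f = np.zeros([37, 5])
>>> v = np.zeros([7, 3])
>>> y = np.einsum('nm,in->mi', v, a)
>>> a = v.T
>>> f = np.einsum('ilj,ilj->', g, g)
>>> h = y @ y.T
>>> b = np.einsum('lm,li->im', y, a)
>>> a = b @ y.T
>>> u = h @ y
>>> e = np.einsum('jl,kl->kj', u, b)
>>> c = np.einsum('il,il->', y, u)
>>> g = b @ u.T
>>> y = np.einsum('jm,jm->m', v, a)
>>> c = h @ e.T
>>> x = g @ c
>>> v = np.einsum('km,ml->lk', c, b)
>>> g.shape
(7, 3)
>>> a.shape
(7, 3)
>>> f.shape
()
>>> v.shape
(5, 3)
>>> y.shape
(3,)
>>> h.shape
(3, 3)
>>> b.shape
(7, 5)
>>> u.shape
(3, 5)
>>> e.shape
(7, 3)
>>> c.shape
(3, 7)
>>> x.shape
(7, 7)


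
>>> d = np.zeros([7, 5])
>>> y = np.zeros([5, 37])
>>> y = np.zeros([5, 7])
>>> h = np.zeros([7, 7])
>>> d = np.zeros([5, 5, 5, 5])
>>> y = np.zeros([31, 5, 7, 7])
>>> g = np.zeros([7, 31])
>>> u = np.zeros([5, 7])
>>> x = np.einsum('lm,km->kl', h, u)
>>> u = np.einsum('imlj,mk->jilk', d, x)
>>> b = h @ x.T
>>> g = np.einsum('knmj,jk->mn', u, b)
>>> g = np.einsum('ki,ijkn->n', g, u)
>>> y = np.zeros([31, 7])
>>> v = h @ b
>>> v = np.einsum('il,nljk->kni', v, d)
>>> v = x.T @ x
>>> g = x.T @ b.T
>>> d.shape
(5, 5, 5, 5)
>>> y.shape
(31, 7)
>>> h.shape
(7, 7)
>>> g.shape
(7, 7)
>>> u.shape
(5, 5, 5, 7)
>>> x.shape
(5, 7)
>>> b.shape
(7, 5)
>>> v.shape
(7, 7)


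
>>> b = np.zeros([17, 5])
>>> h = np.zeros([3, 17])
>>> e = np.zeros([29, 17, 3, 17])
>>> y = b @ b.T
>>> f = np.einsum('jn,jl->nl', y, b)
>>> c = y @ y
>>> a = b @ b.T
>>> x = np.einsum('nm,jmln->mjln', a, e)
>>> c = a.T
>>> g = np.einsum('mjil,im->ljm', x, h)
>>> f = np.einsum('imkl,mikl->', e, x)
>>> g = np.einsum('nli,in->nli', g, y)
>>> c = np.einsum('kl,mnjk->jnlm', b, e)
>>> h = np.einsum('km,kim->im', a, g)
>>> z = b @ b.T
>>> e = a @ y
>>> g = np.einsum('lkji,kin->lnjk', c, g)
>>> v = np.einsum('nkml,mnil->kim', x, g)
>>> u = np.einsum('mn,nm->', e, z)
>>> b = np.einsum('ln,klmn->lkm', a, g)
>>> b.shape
(17, 3, 5)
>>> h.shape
(29, 17)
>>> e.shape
(17, 17)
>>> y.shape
(17, 17)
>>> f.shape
()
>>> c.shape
(3, 17, 5, 29)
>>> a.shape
(17, 17)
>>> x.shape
(17, 29, 3, 17)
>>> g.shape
(3, 17, 5, 17)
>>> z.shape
(17, 17)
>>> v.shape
(29, 5, 3)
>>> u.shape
()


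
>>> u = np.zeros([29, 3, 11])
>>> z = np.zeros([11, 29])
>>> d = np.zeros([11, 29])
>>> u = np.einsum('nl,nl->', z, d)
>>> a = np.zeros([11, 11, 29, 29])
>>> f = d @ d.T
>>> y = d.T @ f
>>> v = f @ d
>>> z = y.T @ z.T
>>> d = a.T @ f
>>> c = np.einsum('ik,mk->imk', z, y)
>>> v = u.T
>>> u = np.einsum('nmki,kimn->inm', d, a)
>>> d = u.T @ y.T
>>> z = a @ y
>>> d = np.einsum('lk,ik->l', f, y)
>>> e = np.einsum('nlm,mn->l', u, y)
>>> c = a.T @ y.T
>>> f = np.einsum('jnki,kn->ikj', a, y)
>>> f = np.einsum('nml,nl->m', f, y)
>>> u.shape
(11, 29, 29)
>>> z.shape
(11, 11, 29, 11)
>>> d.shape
(11,)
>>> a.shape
(11, 11, 29, 29)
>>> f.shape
(29,)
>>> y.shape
(29, 11)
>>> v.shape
()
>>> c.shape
(29, 29, 11, 29)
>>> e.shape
(29,)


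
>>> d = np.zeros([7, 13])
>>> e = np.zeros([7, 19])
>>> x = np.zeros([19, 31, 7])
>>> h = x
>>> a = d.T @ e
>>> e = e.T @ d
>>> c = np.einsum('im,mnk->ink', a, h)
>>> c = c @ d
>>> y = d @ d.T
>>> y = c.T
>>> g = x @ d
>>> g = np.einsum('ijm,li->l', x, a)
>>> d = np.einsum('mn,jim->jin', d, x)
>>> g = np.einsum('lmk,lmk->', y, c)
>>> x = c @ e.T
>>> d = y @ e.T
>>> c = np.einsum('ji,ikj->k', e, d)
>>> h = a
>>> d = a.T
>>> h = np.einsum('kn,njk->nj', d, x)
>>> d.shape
(19, 13)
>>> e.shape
(19, 13)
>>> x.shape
(13, 31, 19)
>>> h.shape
(13, 31)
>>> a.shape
(13, 19)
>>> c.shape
(31,)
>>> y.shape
(13, 31, 13)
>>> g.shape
()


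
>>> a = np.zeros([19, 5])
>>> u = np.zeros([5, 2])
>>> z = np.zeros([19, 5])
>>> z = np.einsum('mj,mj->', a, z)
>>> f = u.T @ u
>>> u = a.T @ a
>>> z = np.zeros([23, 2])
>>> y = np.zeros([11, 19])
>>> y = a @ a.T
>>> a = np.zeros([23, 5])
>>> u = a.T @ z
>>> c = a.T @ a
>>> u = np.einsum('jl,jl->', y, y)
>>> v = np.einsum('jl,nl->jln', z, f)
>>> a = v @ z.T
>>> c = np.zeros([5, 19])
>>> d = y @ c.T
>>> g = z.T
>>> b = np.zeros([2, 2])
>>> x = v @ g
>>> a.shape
(23, 2, 23)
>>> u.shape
()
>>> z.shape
(23, 2)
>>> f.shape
(2, 2)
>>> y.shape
(19, 19)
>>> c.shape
(5, 19)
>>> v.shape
(23, 2, 2)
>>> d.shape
(19, 5)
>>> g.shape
(2, 23)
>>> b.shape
(2, 2)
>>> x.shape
(23, 2, 23)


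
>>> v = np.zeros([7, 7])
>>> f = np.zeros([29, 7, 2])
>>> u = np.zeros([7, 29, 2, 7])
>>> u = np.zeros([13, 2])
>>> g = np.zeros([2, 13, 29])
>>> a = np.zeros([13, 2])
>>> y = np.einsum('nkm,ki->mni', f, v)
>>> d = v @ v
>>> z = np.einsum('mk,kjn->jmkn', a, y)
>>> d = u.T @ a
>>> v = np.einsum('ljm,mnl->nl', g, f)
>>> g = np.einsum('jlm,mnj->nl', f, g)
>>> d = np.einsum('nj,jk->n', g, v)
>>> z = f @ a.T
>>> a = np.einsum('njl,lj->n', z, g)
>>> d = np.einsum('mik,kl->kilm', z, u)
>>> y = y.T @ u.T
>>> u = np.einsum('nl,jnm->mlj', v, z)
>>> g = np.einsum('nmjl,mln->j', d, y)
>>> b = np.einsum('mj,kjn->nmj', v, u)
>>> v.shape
(7, 2)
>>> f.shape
(29, 7, 2)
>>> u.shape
(13, 2, 29)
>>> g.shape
(2,)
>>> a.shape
(29,)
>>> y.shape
(7, 29, 13)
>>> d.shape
(13, 7, 2, 29)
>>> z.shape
(29, 7, 13)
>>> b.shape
(29, 7, 2)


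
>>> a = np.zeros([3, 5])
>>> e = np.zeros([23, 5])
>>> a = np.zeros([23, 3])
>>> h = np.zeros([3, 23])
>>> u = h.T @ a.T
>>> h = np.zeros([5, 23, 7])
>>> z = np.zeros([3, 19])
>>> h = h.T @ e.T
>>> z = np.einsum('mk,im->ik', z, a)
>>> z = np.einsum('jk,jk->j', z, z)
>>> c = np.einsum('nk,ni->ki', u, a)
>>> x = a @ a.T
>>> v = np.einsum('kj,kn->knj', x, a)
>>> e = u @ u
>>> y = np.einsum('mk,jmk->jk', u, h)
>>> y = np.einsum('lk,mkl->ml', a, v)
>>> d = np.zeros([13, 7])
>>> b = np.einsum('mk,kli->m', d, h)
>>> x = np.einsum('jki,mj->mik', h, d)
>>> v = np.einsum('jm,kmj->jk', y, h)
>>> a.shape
(23, 3)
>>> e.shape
(23, 23)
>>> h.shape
(7, 23, 23)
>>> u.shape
(23, 23)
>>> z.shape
(23,)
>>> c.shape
(23, 3)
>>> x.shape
(13, 23, 23)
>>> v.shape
(23, 7)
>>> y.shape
(23, 23)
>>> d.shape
(13, 7)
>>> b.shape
(13,)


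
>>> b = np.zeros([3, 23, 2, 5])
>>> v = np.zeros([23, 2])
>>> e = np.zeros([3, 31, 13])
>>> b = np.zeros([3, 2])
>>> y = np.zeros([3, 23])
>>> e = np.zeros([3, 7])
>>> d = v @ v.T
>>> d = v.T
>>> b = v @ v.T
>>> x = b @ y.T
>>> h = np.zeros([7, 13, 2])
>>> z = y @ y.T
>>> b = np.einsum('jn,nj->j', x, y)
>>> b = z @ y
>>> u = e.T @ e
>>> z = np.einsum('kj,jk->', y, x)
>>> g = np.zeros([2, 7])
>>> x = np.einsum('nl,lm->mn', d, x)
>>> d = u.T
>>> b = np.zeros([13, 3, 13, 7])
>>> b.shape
(13, 3, 13, 7)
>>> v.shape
(23, 2)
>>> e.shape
(3, 7)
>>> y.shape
(3, 23)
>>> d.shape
(7, 7)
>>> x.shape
(3, 2)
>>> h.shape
(7, 13, 2)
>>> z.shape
()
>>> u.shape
(7, 7)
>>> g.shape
(2, 7)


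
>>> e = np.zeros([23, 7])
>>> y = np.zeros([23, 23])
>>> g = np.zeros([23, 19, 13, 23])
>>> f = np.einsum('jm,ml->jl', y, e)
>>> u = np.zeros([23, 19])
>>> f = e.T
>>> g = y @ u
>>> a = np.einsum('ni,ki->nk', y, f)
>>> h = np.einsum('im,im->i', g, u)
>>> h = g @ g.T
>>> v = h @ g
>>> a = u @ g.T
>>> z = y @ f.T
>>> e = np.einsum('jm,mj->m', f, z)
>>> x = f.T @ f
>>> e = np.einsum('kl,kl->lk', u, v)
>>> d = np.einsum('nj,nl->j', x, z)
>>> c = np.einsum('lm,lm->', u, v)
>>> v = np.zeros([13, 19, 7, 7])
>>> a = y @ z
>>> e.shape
(19, 23)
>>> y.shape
(23, 23)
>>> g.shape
(23, 19)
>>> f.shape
(7, 23)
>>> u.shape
(23, 19)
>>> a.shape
(23, 7)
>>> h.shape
(23, 23)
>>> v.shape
(13, 19, 7, 7)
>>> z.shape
(23, 7)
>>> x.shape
(23, 23)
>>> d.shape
(23,)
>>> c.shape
()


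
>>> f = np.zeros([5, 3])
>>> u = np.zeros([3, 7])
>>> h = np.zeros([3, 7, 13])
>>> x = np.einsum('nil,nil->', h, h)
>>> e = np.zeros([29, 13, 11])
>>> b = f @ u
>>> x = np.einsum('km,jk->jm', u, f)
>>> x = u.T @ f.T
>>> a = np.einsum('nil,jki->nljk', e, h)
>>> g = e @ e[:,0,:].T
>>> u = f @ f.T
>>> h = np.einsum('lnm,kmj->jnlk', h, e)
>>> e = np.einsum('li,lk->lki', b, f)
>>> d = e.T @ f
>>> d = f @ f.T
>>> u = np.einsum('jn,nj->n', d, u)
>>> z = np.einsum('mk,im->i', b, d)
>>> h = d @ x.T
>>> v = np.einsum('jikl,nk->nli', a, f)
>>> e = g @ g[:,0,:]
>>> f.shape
(5, 3)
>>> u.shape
(5,)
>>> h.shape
(5, 7)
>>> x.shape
(7, 5)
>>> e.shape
(29, 13, 29)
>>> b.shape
(5, 7)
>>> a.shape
(29, 11, 3, 7)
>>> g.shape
(29, 13, 29)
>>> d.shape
(5, 5)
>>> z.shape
(5,)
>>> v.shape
(5, 7, 11)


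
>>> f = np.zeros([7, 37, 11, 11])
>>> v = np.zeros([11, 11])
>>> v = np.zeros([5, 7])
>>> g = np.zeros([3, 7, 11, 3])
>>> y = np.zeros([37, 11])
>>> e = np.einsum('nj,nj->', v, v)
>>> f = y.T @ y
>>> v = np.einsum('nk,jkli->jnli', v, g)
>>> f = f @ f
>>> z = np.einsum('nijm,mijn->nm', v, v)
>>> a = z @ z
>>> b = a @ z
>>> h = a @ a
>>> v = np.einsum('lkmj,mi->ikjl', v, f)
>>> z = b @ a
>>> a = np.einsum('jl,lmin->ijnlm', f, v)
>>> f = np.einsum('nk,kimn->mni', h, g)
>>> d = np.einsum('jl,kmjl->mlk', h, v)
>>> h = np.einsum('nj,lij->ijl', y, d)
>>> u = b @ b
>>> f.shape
(11, 3, 7)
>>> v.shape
(11, 5, 3, 3)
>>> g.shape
(3, 7, 11, 3)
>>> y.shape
(37, 11)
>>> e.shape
()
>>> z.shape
(3, 3)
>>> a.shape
(3, 11, 3, 11, 5)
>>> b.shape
(3, 3)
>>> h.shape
(3, 11, 5)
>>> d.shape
(5, 3, 11)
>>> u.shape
(3, 3)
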